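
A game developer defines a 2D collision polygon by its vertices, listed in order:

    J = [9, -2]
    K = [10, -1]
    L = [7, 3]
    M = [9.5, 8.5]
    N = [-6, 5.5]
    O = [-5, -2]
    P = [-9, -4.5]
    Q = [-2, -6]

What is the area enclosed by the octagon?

164.625

Apply Gauss's area formula: 2A = Σ (x_i·y_{i+1} − x_{i+1}·y_i), indices taken mod 8.
Σ = (11) + (37) + (31) + (103.25) + (39.5) + (4.5) + (45) + (58) = 329.25
Area = |Σ|/2 = 164.625.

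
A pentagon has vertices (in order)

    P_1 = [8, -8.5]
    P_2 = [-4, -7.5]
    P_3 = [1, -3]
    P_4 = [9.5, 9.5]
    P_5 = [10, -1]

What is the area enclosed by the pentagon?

109

Apply the shoelace (surveyor's) formula: 2A = Σ (x_i·y_{i+1} − x_{i+1}·y_i), indices taken mod 5.
Σ = (-94) + (19.5) + (38) + (-104.5) + (-77) = -218
Area = |Σ|/2 = 109.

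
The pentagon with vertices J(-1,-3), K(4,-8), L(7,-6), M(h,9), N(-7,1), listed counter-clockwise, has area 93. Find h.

The doubled signed area Σ (x_i y_{i+1} − x_{i+1} y_i) is linear in h.
With h=0 it equals 200; the coefficient of h is 7 (from the two edges through M).
So 7·h + 200 = 2·93 = 186 ⇒ h = -2.

-2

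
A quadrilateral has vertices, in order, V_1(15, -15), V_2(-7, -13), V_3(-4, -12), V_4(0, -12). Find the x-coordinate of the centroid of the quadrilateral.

Apply Gauss's area formula. First the cross-terms c_i = x_i·y_{i+1} − x_{i+1}·y_i:
  -300, 32, 48, 180  ⇒  2A = -40, A = -20.
Then Σ (x_i + x_{i+1})·c_i = -244, so x̄ = -244 / (6·(-20)) = 61/30.

61/30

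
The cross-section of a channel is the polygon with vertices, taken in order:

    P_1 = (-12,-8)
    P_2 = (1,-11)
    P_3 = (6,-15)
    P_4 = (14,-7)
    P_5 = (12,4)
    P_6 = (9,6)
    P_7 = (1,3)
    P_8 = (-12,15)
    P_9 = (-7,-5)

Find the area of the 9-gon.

384

Apply the shoelace (surveyor's) formula: 2A = Σ (x_i·y_{i+1} − x_{i+1}·y_i), indices taken mod 9.
P_1→P_2: (-12)(-11) − (1)(-8) = 140
P_2→P_3: (1)(-15) − (6)(-11) = 51
P_3→P_4: (6)(-7) − (14)(-15) = 168
P_4→P_5: (14)(4) − (12)(-7) = 140
P_5→P_6: (12)(6) − (9)(4) = 36
P_6→P_7: (9)(3) − (1)(6) = 21
P_7→P_8: (1)(15) − (-12)(3) = 51
P_8→P_9: (-12)(-5) − (-7)(15) = 165
P_9→P_1: (-7)(-8) − (-12)(-5) = -4
Σ = 768
Area = |Σ|/2 = 384.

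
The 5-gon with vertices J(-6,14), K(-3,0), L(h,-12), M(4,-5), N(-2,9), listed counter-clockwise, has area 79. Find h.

Write out the shoelace sum; only the two edges meeting at L involve h:
2·Area = [((-3)·(-12) − h·0) + (h·(-5) − 4·(-12))] + 94
       = -5·h + 178 = 158
⇒ h = 4.

4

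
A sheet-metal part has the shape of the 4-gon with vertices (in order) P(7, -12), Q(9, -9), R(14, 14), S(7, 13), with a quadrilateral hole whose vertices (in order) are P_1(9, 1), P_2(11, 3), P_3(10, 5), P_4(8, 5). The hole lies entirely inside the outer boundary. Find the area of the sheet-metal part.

Outer boundary:
P→Q: (7)(-9) − (9)(-12) = 45
Q→R: (9)(14) − (14)(-9) = 252
R→S: (14)(13) − (7)(14) = 84
S→P: (7)(-12) − (7)(13) = -175
Σ = 206
Area = |Σ|/2 = 103.
Hole:
P_1→P_2: (9)(3) − (11)(1) = 16
P_2→P_3: (11)(5) − (10)(3) = 25
P_3→P_4: (10)(5) − (8)(5) = 10
P_4→P_1: (8)(1) − (9)(5) = -37
Σ = 14
Area = |Σ|/2 = 7.
Net area = 103 − 7 = 96.

96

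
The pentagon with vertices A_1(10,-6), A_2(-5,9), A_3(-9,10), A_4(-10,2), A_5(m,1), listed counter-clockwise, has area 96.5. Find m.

Write out the shoelace sum; only the two edges meeting at A_5 involve m:
2·Area = [((-10)·1 − m·2) + (m·(-6) − 10·1)] + 173
       = -8·m + 153 = 193
⇒ m = -5.

-5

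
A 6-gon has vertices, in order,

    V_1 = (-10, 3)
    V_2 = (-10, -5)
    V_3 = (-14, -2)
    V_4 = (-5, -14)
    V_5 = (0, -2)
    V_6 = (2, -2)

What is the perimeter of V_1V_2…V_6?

|V_1V_2| = √((0)² + (-8)²) = √64 = 8
|V_2V_3| = √((-4)² + (3)²) = √25 = 5
|V_3V_4| = √((9)² + (-12)²) = √225 = 15
|V_4V_5| = √((5)² + (12)²) = √169 = 13
|V_5V_6| = √((2)² + (0)²) = √4 = 2
|V_6V_1| = √((-12)² + (5)²) = √169 = 13
Perimeter = 8 + 5 + 15 + 13 + 2 + 13 = 56.

56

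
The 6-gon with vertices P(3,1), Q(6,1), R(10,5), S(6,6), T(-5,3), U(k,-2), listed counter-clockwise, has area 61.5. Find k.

-6

Write out the shoelace sum; only the two edges meeting at U involve k:
2·Area = [((-5)·(-2) − k·3) + (k·1 − 3·(-2))] + 95
       = -2·k + 111 = 123
⇒ k = -6.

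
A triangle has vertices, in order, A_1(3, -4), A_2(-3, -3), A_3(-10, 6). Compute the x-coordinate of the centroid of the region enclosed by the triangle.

Apply Gauss's area formula. First the cross-terms c_i = x_i·y_{i+1} − x_{i+1}·y_i:
  -21, -48, 22  ⇒  2A = -47, A = -23.5.
Then Σ (x_i + x_{i+1})·c_i = 470, so x̄ = 470 / (6·(-23.5)) = -10/3.

-10/3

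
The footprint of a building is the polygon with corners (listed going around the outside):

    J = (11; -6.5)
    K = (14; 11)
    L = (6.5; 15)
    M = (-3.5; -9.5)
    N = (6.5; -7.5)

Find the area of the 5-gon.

234.75

Cross-terms: 212, 138.5, -9.25, 88, 40.25  ⇒  Σ = 469.5
Area = |Σ|/2 = 234.75.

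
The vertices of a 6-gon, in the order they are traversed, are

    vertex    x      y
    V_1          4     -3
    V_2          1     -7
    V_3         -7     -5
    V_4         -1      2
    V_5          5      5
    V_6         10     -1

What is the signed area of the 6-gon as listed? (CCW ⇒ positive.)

-97

V_1→V_2: (4)(-7) − (1)(-3) = -25
V_2→V_3: (1)(-5) − (-7)(-7) = -54
V_3→V_4: (-7)(2) − (-1)(-5) = -19
V_4→V_5: (-1)(5) − (5)(2) = -15
V_5→V_6: (5)(-1) − (10)(5) = -55
V_6→V_1: (10)(-3) − (4)(-1) = -26
Σ = -194
Signed area = Σ/2 = -97 (negative ⇒ clockwise traversal).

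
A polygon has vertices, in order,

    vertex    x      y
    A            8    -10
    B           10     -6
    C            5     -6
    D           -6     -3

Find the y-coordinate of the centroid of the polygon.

Apply the shoelace (surveyor's) formula. First the cross-terms c_i = x_i·y_{i+1} − x_{i+1}·y_i:
  52, -30, -51, 84  ⇒  2A = 55, A = 27.5.
Then Σ (y_i + y_{i+1})·c_i = -1105, so ȳ = -1105 / (6·27.5) = -221/33.

-221/33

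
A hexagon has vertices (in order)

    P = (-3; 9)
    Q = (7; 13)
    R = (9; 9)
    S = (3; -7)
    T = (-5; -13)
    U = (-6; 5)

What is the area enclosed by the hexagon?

Apply Gauss's area formula: 2A = Σ (x_i·y_{i+1} − x_{i+1}·y_i), indices taken mod 6.
Cross-terms: -102, -54, -90, -74, -103, -39  ⇒  Σ = -462
Area = |Σ|/2 = 231.

231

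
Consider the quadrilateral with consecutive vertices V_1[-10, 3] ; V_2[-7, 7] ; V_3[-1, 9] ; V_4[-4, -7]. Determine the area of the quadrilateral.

72

Cross-terms: -49, -56, 43, -82  ⇒  Σ = -144
Area = |Σ|/2 = 72.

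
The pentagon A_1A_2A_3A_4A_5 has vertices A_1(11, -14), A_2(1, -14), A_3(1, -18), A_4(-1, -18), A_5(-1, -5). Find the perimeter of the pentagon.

44

|A_1A_2| = √((-10)² + (0)²) = √100 = 10
|A_2A_3| = √((0)² + (-4)²) = √16 = 4
|A_3A_4| = √((-2)² + (0)²) = √4 = 2
|A_4A_5| = √((0)² + (13)²) = √169 = 13
|A_5A_1| = √((12)² + (-9)²) = √225 = 15
Perimeter = 10 + 4 + 2 + 13 + 15 = 44.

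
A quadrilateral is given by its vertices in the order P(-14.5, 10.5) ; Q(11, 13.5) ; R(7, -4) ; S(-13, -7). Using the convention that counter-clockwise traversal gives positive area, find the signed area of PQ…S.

Apply the shoelace formula: 2A = Σ (x_i·y_{i+1} − x_{i+1}·y_i), indices taken mod 4.
Cross-terms: -311.25, -138.5, -101, -238  ⇒  Σ = -788.75
Signed area = Σ/2 = -394.375 (negative ⇒ clockwise traversal).

-394.375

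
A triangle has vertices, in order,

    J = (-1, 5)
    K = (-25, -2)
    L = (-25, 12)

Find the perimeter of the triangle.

64

|JK| = √((-24)² + (-7)²) = √625 = 25
|KL| = √((0)² + (14)²) = √196 = 14
|LJ| = √((24)² + (-7)²) = √625 = 25
Perimeter = 25 + 14 + 25 = 64.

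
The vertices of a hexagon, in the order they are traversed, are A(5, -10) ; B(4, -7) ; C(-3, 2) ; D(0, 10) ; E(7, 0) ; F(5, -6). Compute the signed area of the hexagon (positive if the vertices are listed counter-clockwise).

Apply the surveyor's formula: 2A = Σ (x_i·y_{i+1} − x_{i+1}·y_i), indices taken mod 6.
Σ = (5) + (-13) + (-30) + (-70) + (-42) + (-20) = -170
Signed area = Σ/2 = -85 (negative ⇒ clockwise traversal).

-85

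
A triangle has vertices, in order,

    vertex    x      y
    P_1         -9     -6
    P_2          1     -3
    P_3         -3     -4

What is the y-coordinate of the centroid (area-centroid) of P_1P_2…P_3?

Apply Gauss's area formula. First the cross-terms c_i = x_i·y_{i+1} − x_{i+1}·y_i:
  33, -13, -18  ⇒  2A = 2, A = 1.
Then Σ (y_i + y_{i+1})·c_i = -26, so ȳ = -26 / (6·1) = -13/3.

-13/3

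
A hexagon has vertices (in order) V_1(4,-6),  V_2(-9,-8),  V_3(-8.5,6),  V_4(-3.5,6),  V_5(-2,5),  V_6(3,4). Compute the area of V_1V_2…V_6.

Σ = (-86) + (-122) + (-30) + (-5.5) + (-23) + (-34) = -300.5
Area = |Σ|/2 = 150.25.

150.25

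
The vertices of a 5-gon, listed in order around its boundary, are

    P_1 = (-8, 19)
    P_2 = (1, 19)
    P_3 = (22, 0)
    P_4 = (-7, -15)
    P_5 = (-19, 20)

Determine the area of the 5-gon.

Apply the surveyor's formula: 2A = Σ (x_i·y_{i+1} − x_{i+1}·y_i), indices taken mod 5.
P_1→P_2: (-8)(19) − (1)(19) = -171
P_2→P_3: (1)(0) − (22)(19) = -418
P_3→P_4: (22)(-15) − (-7)(0) = -330
P_4→P_5: (-7)(20) − (-19)(-15) = -425
P_5→P_1: (-19)(19) − (-8)(20) = -201
Σ = -1545
Area = |Σ|/2 = 772.5.

772.5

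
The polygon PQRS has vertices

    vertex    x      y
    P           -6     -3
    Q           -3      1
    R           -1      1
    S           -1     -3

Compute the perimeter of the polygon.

16

|PQ| = √((3)² + (4)²) = √25 = 5
|QR| = √((2)² + (0)²) = √4 = 2
|RS| = √((0)² + (-4)²) = √16 = 4
|SP| = √((-5)² + (0)²) = √25 = 5
Perimeter = 5 + 2 + 4 + 5 = 16.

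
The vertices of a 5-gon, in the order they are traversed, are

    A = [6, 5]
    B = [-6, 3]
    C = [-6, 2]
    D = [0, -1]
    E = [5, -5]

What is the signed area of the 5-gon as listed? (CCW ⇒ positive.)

60

Σ = (48) + (6) + (6) + (5) + (55) = 120
Signed area = Σ/2 = 60 (positive ⇒ counter-clockwise traversal).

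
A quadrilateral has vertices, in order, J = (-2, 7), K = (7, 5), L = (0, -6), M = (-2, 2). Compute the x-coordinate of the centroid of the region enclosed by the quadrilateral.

Apply the shoelace formula. First the cross-terms c_i = x_i·y_{i+1} − x_{i+1}·y_i:
  -59, -42, -12, -10  ⇒  2A = -123, A = -61.5.
Then Σ (x_i + x_{i+1})·c_i = -525, so x̄ = -525 / (6·(-61.5)) = 175/123.

175/123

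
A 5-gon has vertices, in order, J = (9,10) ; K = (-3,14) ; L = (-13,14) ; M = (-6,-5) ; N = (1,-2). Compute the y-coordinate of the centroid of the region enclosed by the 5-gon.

Apply the surveyor's formula. First the cross-terms c_i = x_i·y_{i+1} − x_{i+1}·y_i:
  156, 140, 149, 17, 28  ⇒  2A = 490, A = 245.
Then Σ (y_i + y_{i+1})·c_i = 9110, so ȳ = 9110 / (6·245) = 911/147.

911/147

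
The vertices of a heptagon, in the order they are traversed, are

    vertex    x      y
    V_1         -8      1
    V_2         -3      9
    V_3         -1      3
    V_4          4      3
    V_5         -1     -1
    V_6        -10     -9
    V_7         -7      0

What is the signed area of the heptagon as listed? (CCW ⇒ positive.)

Apply the shoelace formula: 2A = Σ (x_i·y_{i+1} − x_{i+1}·y_i), indices taken mod 7.
Cross-terms: -69, 0, -15, -1, -1, -63, -7  ⇒  Σ = -156
Signed area = Σ/2 = -78 (negative ⇒ clockwise traversal).

-78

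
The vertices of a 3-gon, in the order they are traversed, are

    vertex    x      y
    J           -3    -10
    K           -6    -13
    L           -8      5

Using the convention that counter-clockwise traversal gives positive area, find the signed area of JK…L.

-30

Apply the surveyor's formula: 2A = Σ (x_i·y_{i+1} − x_{i+1}·y_i), indices taken mod 3.
J→K: (-3)(-13) − (-6)(-10) = -21
K→L: (-6)(5) − (-8)(-13) = -134
L→J: (-8)(-10) − (-3)(5) = 95
Σ = -60
Signed area = Σ/2 = -30 (negative ⇒ clockwise traversal).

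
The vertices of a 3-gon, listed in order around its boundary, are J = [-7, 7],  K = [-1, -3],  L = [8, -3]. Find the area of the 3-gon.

Apply the shoelace (surveyor's) formula: 2A = Σ (x_i·y_{i+1} − x_{i+1}·y_i), indices taken mod 3.
Σ = (28) + (27) + (35) = 90
Area = |Σ|/2 = 45.

45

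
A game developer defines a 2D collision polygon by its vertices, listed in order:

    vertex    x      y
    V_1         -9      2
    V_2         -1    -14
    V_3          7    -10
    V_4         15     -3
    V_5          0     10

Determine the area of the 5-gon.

Σ = (128) + (108) + (129) + (150) + (90) = 605
Area = |Σ|/2 = 302.5.

302.5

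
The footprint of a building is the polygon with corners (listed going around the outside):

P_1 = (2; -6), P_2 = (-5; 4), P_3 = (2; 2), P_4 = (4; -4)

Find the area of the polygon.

36

Apply the shoelace (surveyor's) formula: 2A = Σ (x_i·y_{i+1} − x_{i+1}·y_i), indices taken mod 4.
Cross-terms: -22, -18, -16, -16  ⇒  Σ = -72
Area = |Σ|/2 = 36.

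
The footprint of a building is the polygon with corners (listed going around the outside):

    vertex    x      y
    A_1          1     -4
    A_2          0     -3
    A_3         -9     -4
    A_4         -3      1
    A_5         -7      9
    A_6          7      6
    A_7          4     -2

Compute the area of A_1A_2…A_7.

Σ = (-3) + (-27) + (-21) + (-20) + (-105) + (-38) + (-14) = -228
Area = |Σ|/2 = 114.

114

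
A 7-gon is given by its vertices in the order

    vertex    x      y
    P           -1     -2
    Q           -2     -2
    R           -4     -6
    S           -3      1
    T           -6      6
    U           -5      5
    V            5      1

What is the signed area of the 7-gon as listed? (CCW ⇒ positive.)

-35.5

Apply the surveyor's formula: 2A = Σ (x_i·y_{i+1} − x_{i+1}·y_i), indices taken mod 7.
Σ = (-2) + (4) + (-22) + (-12) + (0) + (-30) + (-9) = -71
Signed area = Σ/2 = -35.5 (negative ⇒ clockwise traversal).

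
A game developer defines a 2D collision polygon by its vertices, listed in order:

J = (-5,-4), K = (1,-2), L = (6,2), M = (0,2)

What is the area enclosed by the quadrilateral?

Apply the shoelace formula: 2A = Σ (x_i·y_{i+1} − x_{i+1}·y_i), indices taken mod 4.
Cross-terms: 14, 14, 12, 10  ⇒  Σ = 50
Area = |Σ|/2 = 25.

25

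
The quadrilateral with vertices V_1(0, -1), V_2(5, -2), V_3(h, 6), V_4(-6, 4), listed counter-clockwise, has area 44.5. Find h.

2

Write out the shoelace sum; only the two edges meeting at V_3 involve h:
2·Area = [(5·6 − h·(-2)) + (h·4 − (-6)·6)] + 11
       = 6·h + 77 = 89
⇒ h = 2.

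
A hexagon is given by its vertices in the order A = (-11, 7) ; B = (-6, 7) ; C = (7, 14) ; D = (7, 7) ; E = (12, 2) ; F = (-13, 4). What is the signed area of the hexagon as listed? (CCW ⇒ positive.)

Apply the surveyor's formula: 2A = Σ (x_i·y_{i+1} − x_{i+1}·y_i), indices taken mod 6.
Σ = (-35) + (-133) + (-49) + (-70) + (74) + (-47) = -260
Signed area = Σ/2 = -130 (negative ⇒ clockwise traversal).

-130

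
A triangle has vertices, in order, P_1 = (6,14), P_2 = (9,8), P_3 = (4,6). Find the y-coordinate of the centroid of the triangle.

28/3

Apply the shoelace (surveyor's) formula. First the cross-terms c_i = x_i·y_{i+1} − x_{i+1}·y_i:
  -78, 22, 20  ⇒  2A = -36, A = -18.
Then Σ (y_i + y_{i+1})·c_i = -1008, so ȳ = -1008 / (6·(-18)) = 28/3.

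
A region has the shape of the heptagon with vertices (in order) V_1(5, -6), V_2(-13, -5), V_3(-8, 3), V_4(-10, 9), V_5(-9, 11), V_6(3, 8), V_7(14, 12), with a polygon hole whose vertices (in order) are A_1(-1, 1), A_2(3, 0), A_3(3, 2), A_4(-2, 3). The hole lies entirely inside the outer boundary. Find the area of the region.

Outer boundary:
Apply Gauss's area formula: 2A = Σ (x_i·y_{i+1} − x_{i+1}·y_i), indices taken mod 7.
V_1→V_2: (5)(-5) − (-13)(-6) = -103
V_2→V_3: (-13)(3) − (-8)(-5) = -79
V_3→V_4: (-8)(9) − (-10)(3) = -42
V_4→V_5: (-10)(11) − (-9)(9) = -29
V_5→V_6: (-9)(8) − (3)(11) = -105
V_6→V_7: (3)(12) − (14)(8) = -76
V_7→V_1: (14)(-6) − (5)(12) = -144
Σ = -578
Area = |Σ|/2 = 289.
Hole:
Apply Gauss's area formula: 2A = Σ (x_i·y_{i+1} − x_{i+1}·y_i), indices taken mod 4.
Cross-terms: -3, 6, 13, 1  ⇒  Σ = 17
Area = |Σ|/2 = 8.5.
Net area = 289 − 8.5 = 280.5.

280.5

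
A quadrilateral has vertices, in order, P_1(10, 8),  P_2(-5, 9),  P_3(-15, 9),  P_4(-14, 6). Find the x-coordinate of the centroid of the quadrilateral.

Apply the shoelace formula. First the cross-terms c_i = x_i·y_{i+1} − x_{i+1}·y_i:
  130, 90, 36, -172  ⇒  2A = 84, A = 42.
Then Σ (x_i + x_{i+1})·c_i = -1506, so x̄ = -1506 / (6·42) = -251/42.

-251/42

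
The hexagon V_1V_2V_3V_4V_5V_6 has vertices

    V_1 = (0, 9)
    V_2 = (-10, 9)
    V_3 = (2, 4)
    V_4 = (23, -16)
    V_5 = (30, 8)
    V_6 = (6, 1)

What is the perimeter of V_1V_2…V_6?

|V_1V_2| = √((-10)² + (0)²) = √100 = 10
|V_2V_3| = √((12)² + (-5)²) = √169 = 13
|V_3V_4| = √((21)² + (-20)²) = √841 = 29
|V_4V_5| = √((7)² + (24)²) = √625 = 25
|V_5V_6| = √((-24)² + (-7)²) = √625 = 25
|V_6V_1| = √((-6)² + (8)²) = √100 = 10
Perimeter = 10 + 13 + 29 + 25 + 25 + 10 = 112.

112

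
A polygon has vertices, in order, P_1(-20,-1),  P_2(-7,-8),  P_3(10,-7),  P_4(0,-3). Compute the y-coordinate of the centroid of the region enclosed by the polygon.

Apply the surveyor's formula. First the cross-terms c_i = x_i·y_{i+1} − x_{i+1}·y_i:
  153, 129, -30, -60  ⇒  2A = 192, A = 96.
Then Σ (y_i + y_{i+1})·c_i = -2772, so ȳ = -2772 / (6·96) = -4.8125.

-4.8125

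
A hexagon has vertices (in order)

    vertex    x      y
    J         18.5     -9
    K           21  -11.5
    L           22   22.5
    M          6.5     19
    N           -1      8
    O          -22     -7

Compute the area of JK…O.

777.5

Σ = (-23.75) + (725.5) + (271.75) + (71) + (183) + (327.5) = 1555
Area = |Σ|/2 = 777.5.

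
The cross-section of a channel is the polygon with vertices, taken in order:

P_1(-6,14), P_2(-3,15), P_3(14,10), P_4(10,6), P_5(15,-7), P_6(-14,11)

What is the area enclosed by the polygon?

263.5

Apply the surveyor's formula: 2A = Σ (x_i·y_{i+1} − x_{i+1}·y_i), indices taken mod 6.
Σ = (-48) + (-240) + (-16) + (-160) + (67) + (-130) = -527
Area = |Σ|/2 = 263.5.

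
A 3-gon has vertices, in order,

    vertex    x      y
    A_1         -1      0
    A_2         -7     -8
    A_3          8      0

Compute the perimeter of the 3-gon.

|A_1A_2| = √((-6)² + (-8)²) = √100 = 10
|A_2A_3| = √((15)² + (8)²) = √289 = 17
|A_3A_1| = √((-9)² + (0)²) = √81 = 9
Perimeter = 10 + 17 + 9 = 36.

36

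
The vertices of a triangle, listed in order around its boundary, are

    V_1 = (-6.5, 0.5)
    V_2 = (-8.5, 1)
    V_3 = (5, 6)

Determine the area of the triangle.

8.375

Σ = (-2.25) + (-56) + (41.5) = -16.75
Area = |Σ|/2 = 8.375.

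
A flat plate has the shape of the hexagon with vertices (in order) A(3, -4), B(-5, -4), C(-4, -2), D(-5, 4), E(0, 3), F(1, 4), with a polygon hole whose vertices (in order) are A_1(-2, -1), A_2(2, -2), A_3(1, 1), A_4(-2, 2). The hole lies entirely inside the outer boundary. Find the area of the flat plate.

Outer boundary:
A→B: (3)(-4) − (-5)(-4) = -32
B→C: (-5)(-2) − (-4)(-4) = -6
C→D: (-4)(4) − (-5)(-2) = -26
D→E: (-5)(3) − (0)(4) = -15
E→F: (0)(4) − (1)(3) = -3
F→A: (1)(-4) − (3)(4) = -16
Σ = -98
Area = |Σ|/2 = 49.
Hole:
Apply the shoelace formula: 2A = Σ (x_i·y_{i+1} − x_{i+1}·y_i), indices taken mod 4.
A_1→A_2: (-2)(-2) − (2)(-1) = 6
A_2→A_3: (2)(1) − (1)(-2) = 4
A_3→A_4: (1)(2) − (-2)(1) = 4
A_4→A_1: (-2)(-1) − (-2)(2) = 6
Σ = 20
Area = |Σ|/2 = 10.
Net area = 49 − 10 = 39.

39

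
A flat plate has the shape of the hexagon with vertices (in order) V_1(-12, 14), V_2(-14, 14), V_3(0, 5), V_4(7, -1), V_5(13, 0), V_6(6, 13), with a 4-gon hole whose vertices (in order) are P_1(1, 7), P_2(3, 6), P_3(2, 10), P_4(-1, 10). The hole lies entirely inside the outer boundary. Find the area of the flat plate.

164.5

Outer boundary:
Apply the shoelace formula: 2A = Σ (x_i·y_{i+1} − x_{i+1}·y_i), indices taken mod 6.
Cross-terms: 28, -70, -35, 13, 169, 240  ⇒  Σ = 345
Area = |Σ|/2 = 172.5.
Hole:
Apply the shoelace formula: 2A = Σ (x_i·y_{i+1} − x_{i+1}·y_i), indices taken mod 4.
Σ = (-15) + (18) + (30) + (-17) = 16
Area = |Σ|/2 = 8.
Net area = 172.5 − 8 = 164.5.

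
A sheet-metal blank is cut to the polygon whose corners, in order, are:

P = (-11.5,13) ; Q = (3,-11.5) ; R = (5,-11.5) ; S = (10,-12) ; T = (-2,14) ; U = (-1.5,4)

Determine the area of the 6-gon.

Σ = (93.25) + (23) + (55) + (116) + (13) + (26.5) = 326.75
Area = |Σ|/2 = 163.375.

163.375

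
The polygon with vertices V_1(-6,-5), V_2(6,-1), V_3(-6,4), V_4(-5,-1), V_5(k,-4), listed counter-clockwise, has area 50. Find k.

-6

The doubled signed area Σ (x_i y_{i+1} − x_{i+1} y_i) is linear in k.
With k=0 it equals 76; the coefficient of k is -4 (from the two edges through V_5).
So -4·k + 76 = 2·50 = 100 ⇒ k = -6.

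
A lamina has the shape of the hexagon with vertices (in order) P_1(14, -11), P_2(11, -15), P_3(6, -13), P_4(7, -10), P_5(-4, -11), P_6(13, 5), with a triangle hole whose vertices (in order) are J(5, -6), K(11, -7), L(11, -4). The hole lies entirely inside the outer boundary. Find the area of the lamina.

Outer boundary:
Σ = (-89) + (-53) + (31) + (-117) + (123) + (-213) = -318
Area = |Σ|/2 = 159.
Hole:
Apply the shoelace formula: 2A = Σ (x_i·y_{i+1} − x_{i+1}·y_i), indices taken mod 3.
J→K: (5)(-7) − (11)(-6) = 31
K→L: (11)(-4) − (11)(-7) = 33
L→J: (11)(-6) − (5)(-4) = -46
Σ = 18
Area = |Σ|/2 = 9.
Net area = 159 − 9 = 150.

150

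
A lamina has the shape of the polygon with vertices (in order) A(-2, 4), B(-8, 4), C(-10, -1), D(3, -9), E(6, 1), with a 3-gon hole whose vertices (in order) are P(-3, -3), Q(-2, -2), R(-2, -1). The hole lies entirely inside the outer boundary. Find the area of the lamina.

Outer boundary:
Apply the shoelace (surveyor's) formula: 2A = Σ (x_i·y_{i+1} − x_{i+1}·y_i), indices taken mod 5.
Cross-terms: 24, 48, 93, 57, 26  ⇒  Σ = 248
Area = |Σ|/2 = 124.
Hole:
P→Q: (-3)(-2) − (-2)(-3) = 0
Q→R: (-2)(-1) − (-2)(-2) = -2
R→P: (-2)(-3) − (-3)(-1) = 3
Σ = 1
Area = |Σ|/2 = 0.5.
Net area = 124 − 0.5 = 123.5.

123.5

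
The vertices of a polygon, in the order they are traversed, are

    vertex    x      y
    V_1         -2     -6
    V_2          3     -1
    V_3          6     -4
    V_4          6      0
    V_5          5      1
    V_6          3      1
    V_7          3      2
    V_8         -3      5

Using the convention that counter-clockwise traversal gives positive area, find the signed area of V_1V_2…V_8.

Apply the shoelace (surveyor's) formula: 2A = Σ (x_i·y_{i+1} − x_{i+1}·y_i), indices taken mod 8.
V_1→V_2: (-2)(-1) − (3)(-6) = 20
V_2→V_3: (3)(-4) − (6)(-1) = -6
V_3→V_4: (6)(0) − (6)(-4) = 24
V_4→V_5: (6)(1) − (5)(0) = 6
V_5→V_6: (5)(1) − (3)(1) = 2
V_6→V_7: (3)(2) − (3)(1) = 3
V_7→V_8: (3)(5) − (-3)(2) = 21
V_8→V_1: (-3)(-6) − (-2)(5) = 28
Σ = 98
Signed area = Σ/2 = 49 (positive ⇒ counter-clockwise traversal).

49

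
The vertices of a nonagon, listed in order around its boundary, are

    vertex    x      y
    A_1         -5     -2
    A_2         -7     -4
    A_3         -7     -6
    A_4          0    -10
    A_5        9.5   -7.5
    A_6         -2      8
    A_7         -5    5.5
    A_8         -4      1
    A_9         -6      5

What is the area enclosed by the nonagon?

157.5

Apply Gauss's area formula: 2A = Σ (x_i·y_{i+1} − x_{i+1}·y_i), indices taken mod 9.
Σ = (6) + (14) + (70) + (95) + (61) + (29) + (17) + (-14) + (37) = 315
Area = |Σ|/2 = 157.5.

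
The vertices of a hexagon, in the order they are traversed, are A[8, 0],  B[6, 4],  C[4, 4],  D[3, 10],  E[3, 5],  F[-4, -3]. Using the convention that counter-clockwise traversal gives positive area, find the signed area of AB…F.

Apply the shoelace formula: 2A = Σ (x_i·y_{i+1} − x_{i+1}·y_i), indices taken mod 6.
Σ = (32) + (8) + (28) + (-15) + (11) + (24) = 88
Signed area = Σ/2 = 44 (positive ⇒ counter-clockwise traversal).

44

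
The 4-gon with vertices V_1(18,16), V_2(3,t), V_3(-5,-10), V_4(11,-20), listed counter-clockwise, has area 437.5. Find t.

Write out the shoelace sum; only the two edges meeting at V_2 involve t:
2·Area = [(18·t − 3·16) + (3·(-10) − (-5)·t)] + 746
       = 23·t + 668 = 875
⇒ t = 9.

9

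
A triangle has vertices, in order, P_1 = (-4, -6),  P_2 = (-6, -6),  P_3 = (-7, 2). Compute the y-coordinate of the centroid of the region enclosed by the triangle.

-10/3

Apply Gauss's area formula. First the cross-terms c_i = x_i·y_{i+1} − x_{i+1}·y_i:
  -12, -54, 50  ⇒  2A = -16, A = -8.
Then Σ (y_i + y_{i+1})·c_i = 160, so ȳ = 160 / (6·(-8)) = -10/3.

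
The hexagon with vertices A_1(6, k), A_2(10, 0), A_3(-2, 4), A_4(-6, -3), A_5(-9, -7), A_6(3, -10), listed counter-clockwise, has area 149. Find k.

The doubled signed area Σ (x_i y_{i+1} − x_{i+1} y_i) is linear in k.
With k=0 it equals 256; the coefficient of k is -7 (from the two edges through A_1).
So -7·k + 256 = 2·149 = 298 ⇒ k = -6.

-6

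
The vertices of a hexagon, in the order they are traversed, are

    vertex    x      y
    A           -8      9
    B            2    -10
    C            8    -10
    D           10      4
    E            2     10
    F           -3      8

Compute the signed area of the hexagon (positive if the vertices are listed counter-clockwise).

214.5

Σ = (62) + (60) + (132) + (92) + (46) + (37) = 429
Signed area = Σ/2 = 214.5 (positive ⇒ counter-clockwise traversal).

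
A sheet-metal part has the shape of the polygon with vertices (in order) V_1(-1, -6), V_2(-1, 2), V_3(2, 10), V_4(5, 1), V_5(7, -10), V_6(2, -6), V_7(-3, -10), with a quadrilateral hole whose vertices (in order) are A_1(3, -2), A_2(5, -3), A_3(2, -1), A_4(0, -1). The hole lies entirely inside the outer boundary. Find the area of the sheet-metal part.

88

Outer boundary:
V_1→V_2: (-1)(2) − (-1)(-6) = -8
V_2→V_3: (-1)(10) − (2)(2) = -14
V_3→V_4: (2)(1) − (5)(10) = -48
V_4→V_5: (5)(-10) − (7)(1) = -57
V_5→V_6: (7)(-6) − (2)(-10) = -22
V_6→V_7: (2)(-10) − (-3)(-6) = -38
V_7→V_1: (-3)(-6) − (-1)(-10) = 8
Σ = -179
Area = |Σ|/2 = 89.5.
Hole:
A_1→A_2: (3)(-3) − (5)(-2) = 1
A_2→A_3: (5)(-1) − (2)(-3) = 1
A_3→A_4: (2)(-1) − (0)(-1) = -2
A_4→A_1: (0)(-2) − (3)(-1) = 3
Σ = 3
Area = |Σ|/2 = 1.5.
Net area = 89.5 − 1.5 = 88.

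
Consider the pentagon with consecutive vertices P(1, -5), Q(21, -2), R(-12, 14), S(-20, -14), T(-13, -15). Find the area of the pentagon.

509.5

Apply the surveyor's formula: 2A = Σ (x_i·y_{i+1} − x_{i+1}·y_i), indices taken mod 5.
Σ = (103) + (270) + (448) + (118) + (80) = 1019
Area = |Σ|/2 = 509.5.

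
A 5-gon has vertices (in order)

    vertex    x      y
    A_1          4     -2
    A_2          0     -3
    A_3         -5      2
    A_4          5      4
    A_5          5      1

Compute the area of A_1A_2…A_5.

43

Cross-terms: -12, -15, -30, -15, -14  ⇒  Σ = -86
Area = |Σ|/2 = 43.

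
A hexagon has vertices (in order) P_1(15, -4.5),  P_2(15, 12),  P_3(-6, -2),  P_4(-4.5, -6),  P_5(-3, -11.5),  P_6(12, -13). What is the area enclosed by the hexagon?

Σ = (247.5) + (42) + (27) + (33.75) + (177) + (141) = 668.25
Area = |Σ|/2 = 334.125.

334.125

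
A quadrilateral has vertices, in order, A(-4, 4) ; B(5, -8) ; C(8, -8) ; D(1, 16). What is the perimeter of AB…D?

56

|AB| = √((9)² + (-12)²) = √225 = 15
|BC| = √((3)² + (0)²) = √9 = 3
|CD| = √((-7)² + (24)²) = √625 = 25
|DA| = √((-5)² + (-12)²) = √169 = 13
Perimeter = 15 + 3 + 25 + 13 = 56.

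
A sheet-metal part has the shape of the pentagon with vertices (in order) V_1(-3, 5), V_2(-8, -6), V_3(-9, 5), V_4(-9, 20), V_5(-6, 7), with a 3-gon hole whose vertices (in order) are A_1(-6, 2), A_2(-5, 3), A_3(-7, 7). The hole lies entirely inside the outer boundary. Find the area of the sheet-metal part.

58.5

Outer boundary:
Apply the shoelace (surveyor's) formula: 2A = Σ (x_i·y_{i+1} − x_{i+1}·y_i), indices taken mod 5.
Σ = (58) + (-94) + (-135) + (57) + (-9) = -123
Area = |Σ|/2 = 61.5.
Hole:
A_1→A_2: (-6)(3) − (-5)(2) = -8
A_2→A_3: (-5)(7) − (-7)(3) = -14
A_3→A_1: (-7)(2) − (-6)(7) = 28
Σ = 6
Area = |Σ|/2 = 3.
Net area = 61.5 − 3 = 58.5.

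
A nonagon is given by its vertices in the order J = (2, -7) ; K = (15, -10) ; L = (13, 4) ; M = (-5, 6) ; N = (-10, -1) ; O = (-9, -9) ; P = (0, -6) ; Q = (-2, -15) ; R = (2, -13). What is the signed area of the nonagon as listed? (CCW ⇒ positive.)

Σ = (85) + (190) + (98) + (65) + (81) + (54) + (-12) + (56) + (12) = 629
Signed area = Σ/2 = 314.5 (positive ⇒ counter-clockwise traversal).

314.5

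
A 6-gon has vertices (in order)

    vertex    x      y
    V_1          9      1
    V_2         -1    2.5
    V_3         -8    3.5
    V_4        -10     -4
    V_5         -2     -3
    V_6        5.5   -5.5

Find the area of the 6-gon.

Σ = (23.5) + (16.5) + (67) + (22) + (27.5) + (55) = 211.5
Area = |Σ|/2 = 105.75.

105.75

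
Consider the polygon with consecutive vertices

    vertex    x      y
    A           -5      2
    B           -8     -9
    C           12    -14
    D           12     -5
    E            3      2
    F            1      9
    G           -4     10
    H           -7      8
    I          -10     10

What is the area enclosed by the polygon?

288.5

Σ = (61) + (220) + (108) + (39) + (25) + (46) + (38) + (10) + (30) = 577
Area = |Σ|/2 = 288.5.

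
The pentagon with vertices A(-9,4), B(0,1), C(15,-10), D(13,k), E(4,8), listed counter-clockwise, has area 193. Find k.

The doubled signed area Σ (x_i y_{i+1} − x_{i+1} y_i) is linear in k.
With k=0 it equals 298; the coefficient of k is 11 (from the two edges through D).
So 11·k + 298 = 2·193 = 386 ⇒ k = 8.

8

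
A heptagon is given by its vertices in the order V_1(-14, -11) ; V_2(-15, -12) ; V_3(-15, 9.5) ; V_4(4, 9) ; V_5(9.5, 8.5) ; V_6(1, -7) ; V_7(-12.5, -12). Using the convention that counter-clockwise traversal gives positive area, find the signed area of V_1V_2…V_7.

-374.5

Σ = (3) + (-322.5) + (-173) + (-51.5) + (-75) + (-99.5) + (-30.5) = -749
Signed area = Σ/2 = -374.5 (negative ⇒ clockwise traversal).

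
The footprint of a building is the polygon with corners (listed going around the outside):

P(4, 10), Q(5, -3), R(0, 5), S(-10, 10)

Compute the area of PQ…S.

63.5

Σ = (-62) + (25) + (50) + (-140) = -127
Area = |Σ|/2 = 63.5.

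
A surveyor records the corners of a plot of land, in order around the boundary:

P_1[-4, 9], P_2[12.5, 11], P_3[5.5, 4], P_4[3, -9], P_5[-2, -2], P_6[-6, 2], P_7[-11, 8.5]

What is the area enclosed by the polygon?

181.25

Σ = (-156.5) + (-10.5) + (-61.5) + (-24) + (-16) + (-29) + (-65) = -362.5
Area = |Σ|/2 = 181.25.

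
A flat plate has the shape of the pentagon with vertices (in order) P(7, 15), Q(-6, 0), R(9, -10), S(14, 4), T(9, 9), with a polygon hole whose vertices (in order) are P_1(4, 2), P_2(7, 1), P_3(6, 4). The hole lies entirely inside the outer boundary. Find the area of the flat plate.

Outer boundary:
Σ = (90) + (60) + (176) + (90) + (72) = 488
Area = |Σ|/2 = 244.
Hole:
Cross-terms: -10, 22, -4  ⇒  Σ = 8
Area = |Σ|/2 = 4.
Net area = 244 − 4 = 240.

240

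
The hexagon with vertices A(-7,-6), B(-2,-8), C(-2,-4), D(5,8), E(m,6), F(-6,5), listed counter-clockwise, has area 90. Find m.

The doubled signed area Σ (x_i y_{i+1} − x_{i+1} y_i) is linear in m.
With m=0 it equals 177; the coefficient of m is -3 (from the two edges through E).
So -3·m + 177 = 2·90 = 180 ⇒ m = -1.

-1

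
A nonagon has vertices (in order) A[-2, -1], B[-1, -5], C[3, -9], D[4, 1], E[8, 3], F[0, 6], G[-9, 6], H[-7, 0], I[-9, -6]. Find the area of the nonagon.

Σ = (9) + (24) + (39) + (4) + (48) + (54) + (42) + (42) + (-3) = 259
Area = |Σ|/2 = 129.5.

129.5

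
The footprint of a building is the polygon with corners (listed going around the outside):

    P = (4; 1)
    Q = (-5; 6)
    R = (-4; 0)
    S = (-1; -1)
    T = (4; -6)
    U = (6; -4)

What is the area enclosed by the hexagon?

54.5

Cross-terms: 29, 24, 4, 10, 20, 22  ⇒  Σ = 109
Area = |Σ|/2 = 54.5.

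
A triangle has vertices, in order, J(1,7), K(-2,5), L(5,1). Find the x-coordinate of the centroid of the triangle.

4/3

Apply the shoelace (surveyor's) formula. First the cross-terms c_i = x_i·y_{i+1} − x_{i+1}·y_i:
  19, -27, 34  ⇒  2A = 26, A = 13.
Then Σ (x_i + x_{i+1})·c_i = 104, so x̄ = 104 / (6·13) = 4/3.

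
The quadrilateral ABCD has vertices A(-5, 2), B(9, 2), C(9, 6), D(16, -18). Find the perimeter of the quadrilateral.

72

|AB| = √((14)² + (0)²) = √196 = 14
|BC| = √((0)² + (4)²) = √16 = 4
|CD| = √((7)² + (-24)²) = √625 = 25
|DA| = √((-21)² + (20)²) = √841 = 29
Perimeter = 14 + 4 + 25 + 29 = 72.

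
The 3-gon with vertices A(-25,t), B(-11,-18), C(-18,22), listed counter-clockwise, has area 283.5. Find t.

-19

Write out the shoelace sum; only the two edges meeting at A involve t:
2·Area = [((-18)·t − (-25)·22) + ((-25)·(-18) − (-11)·t)] + -566
       = -7·t + 434 = 567
⇒ t = -19.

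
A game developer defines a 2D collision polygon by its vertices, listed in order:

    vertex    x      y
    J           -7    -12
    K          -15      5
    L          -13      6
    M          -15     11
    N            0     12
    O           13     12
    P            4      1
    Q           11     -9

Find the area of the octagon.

J→K: (-7)(5) − (-15)(-12) = -215
K→L: (-15)(6) − (-13)(5) = -25
L→M: (-13)(11) − (-15)(6) = -53
M→N: (-15)(12) − (0)(11) = -180
N→O: (0)(12) − (13)(12) = -156
O→P: (13)(1) − (4)(12) = -35
P→Q: (4)(-9) − (11)(1) = -47
Q→J: (11)(-12) − (-7)(-9) = -195
Σ = -906
Area = |Σ|/2 = 453.

453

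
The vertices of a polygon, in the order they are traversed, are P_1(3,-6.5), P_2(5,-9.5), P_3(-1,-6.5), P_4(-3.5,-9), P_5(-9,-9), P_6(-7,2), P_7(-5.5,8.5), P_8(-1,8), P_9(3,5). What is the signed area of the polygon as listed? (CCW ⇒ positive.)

Apply the shoelace formula: 2A = Σ (x_i·y_{i+1} − x_{i+1}·y_i), indices taken mod 9.
P_1→P_2: (3)(-9.5) − (5)(-6.5) = 4
P_2→P_3: (5)(-6.5) − (-1)(-9.5) = -42
P_3→P_4: (-1)(-9) − (-3.5)(-6.5) = -13.75
P_4→P_5: (-3.5)(-9) − (-9)(-9) = -49.5
P_5→P_6: (-9)(2) − (-7)(-9) = -81
P_6→P_7: (-7)(8.5) − (-5.5)(2) = -48.5
P_7→P_8: (-5.5)(8) − (-1)(8.5) = -35.5
P_8→P_9: (-1)(5) − (3)(8) = -29
P_9→P_1: (3)(-6.5) − (3)(5) = -34.5
Σ = -329.75
Signed area = Σ/2 = -164.875 (negative ⇒ clockwise traversal).

-164.875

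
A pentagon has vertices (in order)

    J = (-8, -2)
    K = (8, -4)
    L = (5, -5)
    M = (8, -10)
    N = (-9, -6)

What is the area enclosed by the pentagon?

Apply the shoelace formula: 2A = Σ (x_i·y_{i+1} − x_{i+1}·y_i), indices taken mod 5.
Σ = (48) + (-20) + (-10) + (-138) + (-30) = -150
Area = |Σ|/2 = 75.

75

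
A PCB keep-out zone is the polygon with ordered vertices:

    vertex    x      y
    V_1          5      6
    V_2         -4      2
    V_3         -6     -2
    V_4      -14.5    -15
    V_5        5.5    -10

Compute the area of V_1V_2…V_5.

212.75

Apply Gauss's area formula: 2A = Σ (x_i·y_{i+1} − x_{i+1}·y_i), indices taken mod 5.
Σ = (34) + (20) + (61) + (227.5) + (83) = 425.5
Area = |Σ|/2 = 212.75.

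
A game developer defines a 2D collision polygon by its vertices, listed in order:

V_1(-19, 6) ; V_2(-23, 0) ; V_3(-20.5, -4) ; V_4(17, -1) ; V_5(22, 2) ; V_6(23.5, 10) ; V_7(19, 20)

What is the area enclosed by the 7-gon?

Apply the surveyor's formula: 2A = Σ (x_i·y_{i+1} − x_{i+1}·y_i), indices taken mod 7.
Σ = (138) + (92) + (88.5) + (56) + (173) + (280) + (494) = 1321.5
Area = |Σ|/2 = 660.75.

660.75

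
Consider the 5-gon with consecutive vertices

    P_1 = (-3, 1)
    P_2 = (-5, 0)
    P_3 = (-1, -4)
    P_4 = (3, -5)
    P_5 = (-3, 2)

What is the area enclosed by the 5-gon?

Apply the shoelace (surveyor's) formula: 2A = Σ (x_i·y_{i+1} − x_{i+1}·y_i), indices taken mod 5.
Σ = (5) + (20) + (17) + (-9) + (3) = 36
Area = |Σ|/2 = 18.

18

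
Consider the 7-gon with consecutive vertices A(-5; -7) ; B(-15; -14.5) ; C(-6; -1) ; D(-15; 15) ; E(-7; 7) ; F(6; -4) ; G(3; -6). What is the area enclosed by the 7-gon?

Σ = (-32.5) + (-72) + (-105) + (0) + (-14) + (-24) + (-51) = -298.5
Area = |Σ|/2 = 149.25.

149.25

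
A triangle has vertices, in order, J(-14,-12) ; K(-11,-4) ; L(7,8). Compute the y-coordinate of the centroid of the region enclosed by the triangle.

Apply the surveyor's formula. First the cross-terms c_i = x_i·y_{i+1} − x_{i+1}·y_i:
  -76, -60, 28  ⇒  2A = -108, A = -54.
Then Σ (y_i + y_{i+1})·c_i = 864, so ȳ = 864 / (6·(-54)) = -8/3.

-8/3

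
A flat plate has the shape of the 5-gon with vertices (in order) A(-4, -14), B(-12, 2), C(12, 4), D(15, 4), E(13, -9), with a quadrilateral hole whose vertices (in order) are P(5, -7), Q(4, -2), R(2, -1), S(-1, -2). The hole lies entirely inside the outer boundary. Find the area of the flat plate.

Outer boundary:
Apply the surveyor's formula: 2A = Σ (x_i·y_{i+1} − x_{i+1}·y_i), indices taken mod 5.
Σ = (-176) + (-72) + (-12) + (-187) + (-218) = -665
Area = |Σ|/2 = 332.5.
Hole:
Σ = (18) + (0) + (-5) + (17) = 30
Area = |Σ|/2 = 15.
Net area = 332.5 − 15 = 317.5.

317.5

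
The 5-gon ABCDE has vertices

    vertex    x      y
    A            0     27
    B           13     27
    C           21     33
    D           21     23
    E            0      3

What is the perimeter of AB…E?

|AB| = √((13)² + (0)²) = √169 = 13
|BC| = √((8)² + (6)²) = √100 = 10
|CD| = √((0)² + (-10)²) = √100 = 10
|DE| = √((-21)² + (-20)²) = √841 = 29
|EA| = √((0)² + (24)²) = √576 = 24
Perimeter = 13 + 10 + 10 + 29 + 24 = 86.

86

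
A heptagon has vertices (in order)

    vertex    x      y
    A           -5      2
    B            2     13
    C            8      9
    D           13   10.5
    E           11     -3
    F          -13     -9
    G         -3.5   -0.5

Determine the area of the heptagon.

257.5

Apply the shoelace formula: 2A = Σ (x_i·y_{i+1} − x_{i+1}·y_i), indices taken mod 7.
Σ = (-69) + (-86) + (-33) + (-154.5) + (-138) + (-25) + (-9.5) = -515
Area = |Σ|/2 = 257.5.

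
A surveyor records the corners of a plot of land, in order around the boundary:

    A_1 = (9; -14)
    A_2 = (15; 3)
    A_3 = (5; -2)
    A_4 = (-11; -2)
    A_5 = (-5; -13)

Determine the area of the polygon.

240

A_1→A_2: (9)(3) − (15)(-14) = 237
A_2→A_3: (15)(-2) − (5)(3) = -45
A_3→A_4: (5)(-2) − (-11)(-2) = -32
A_4→A_5: (-11)(-13) − (-5)(-2) = 133
A_5→A_1: (-5)(-14) − (9)(-13) = 187
Σ = 480
Area = |Σ|/2 = 240.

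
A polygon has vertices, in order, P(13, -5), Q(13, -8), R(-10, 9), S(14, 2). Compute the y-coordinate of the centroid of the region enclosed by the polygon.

129/122

Apply Gauss's area formula. First the cross-terms c_i = x_i·y_{i+1} − x_{i+1}·y_i:
  -39, 37, -146, -96  ⇒  2A = -244, A = -122.
Then Σ (y_i + y_{i+1})·c_i = -774, so ȳ = -774 / (6·(-122)) = 129/122.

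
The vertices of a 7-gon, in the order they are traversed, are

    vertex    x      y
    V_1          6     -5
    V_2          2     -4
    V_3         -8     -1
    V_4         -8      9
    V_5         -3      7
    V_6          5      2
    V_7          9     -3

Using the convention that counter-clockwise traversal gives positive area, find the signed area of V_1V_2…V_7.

Σ = (-14) + (-34) + (-80) + (-29) + (-41) + (-33) + (-27) = -258
Signed area = Σ/2 = -129 (negative ⇒ clockwise traversal).

-129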